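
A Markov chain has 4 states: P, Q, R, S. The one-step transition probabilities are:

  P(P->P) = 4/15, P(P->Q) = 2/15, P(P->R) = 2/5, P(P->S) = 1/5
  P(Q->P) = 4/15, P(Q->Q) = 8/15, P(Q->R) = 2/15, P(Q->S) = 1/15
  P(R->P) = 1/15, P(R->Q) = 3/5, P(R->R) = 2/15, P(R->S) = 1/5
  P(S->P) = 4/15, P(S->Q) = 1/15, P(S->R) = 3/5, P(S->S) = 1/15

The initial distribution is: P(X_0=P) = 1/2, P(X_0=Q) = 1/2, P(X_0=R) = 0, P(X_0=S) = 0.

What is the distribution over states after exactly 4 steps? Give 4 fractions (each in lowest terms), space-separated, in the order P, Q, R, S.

Answer: 3641/16875 20452/50625 157/625 6533/50625

Derivation:
Propagating the distribution step by step (d_{t+1} = d_t * P):
d_0 = (P=1/2, Q=1/2, R=0, S=0)
  d_1[P] = 1/2*4/15 + 1/2*4/15 + 0*1/15 + 0*4/15 = 4/15
  d_1[Q] = 1/2*2/15 + 1/2*8/15 + 0*3/5 + 0*1/15 = 1/3
  d_1[R] = 1/2*2/5 + 1/2*2/15 + 0*2/15 + 0*3/5 = 4/15
  d_1[S] = 1/2*1/5 + 1/2*1/15 + 0*1/5 + 0*1/15 = 2/15
d_1 = (P=4/15, Q=1/3, R=4/15, S=2/15)
  d_2[P] = 4/15*4/15 + 1/3*4/15 + 4/15*1/15 + 2/15*4/15 = 16/75
  d_2[Q] = 4/15*2/15 + 1/3*8/15 + 4/15*3/5 + 2/15*1/15 = 86/225
  d_2[R] = 4/15*2/5 + 1/3*2/15 + 4/15*2/15 + 2/15*3/5 = 4/15
  d_2[S] = 4/15*1/5 + 1/3*1/15 + 4/15*1/5 + 2/15*1/15 = 31/225
d_2 = (P=16/75, Q=86/225, R=4/15, S=31/225)
  d_3[P] = 16/75*4/15 + 86/225*4/15 + 4/15*1/15 + 31/225*4/15 = 16/75
  d_3[Q] = 16/75*2/15 + 86/225*8/15 + 4/15*3/5 + 31/225*1/15 = 271/675
  d_3[R] = 16/75*2/5 + 86/225*2/15 + 4/15*2/15 + 31/225*3/5 = 859/3375
  d_3[S] = 16/75*1/5 + 86/225*1/15 + 4/15*1/5 + 31/225*1/15 = 49/375
d_3 = (P=16/75, Q=271/675, R=859/3375, S=49/375)
  d_4[P] = 16/75*4/15 + 271/675*4/15 + 859/3375*1/15 + 49/375*4/15 = 3641/16875
  d_4[Q] = 16/75*2/15 + 271/675*8/15 + 859/3375*3/5 + 49/375*1/15 = 20452/50625
  d_4[R] = 16/75*2/5 + 271/675*2/15 + 859/3375*2/15 + 49/375*3/5 = 157/625
  d_4[S] = 16/75*1/5 + 271/675*1/15 + 859/3375*1/5 + 49/375*1/15 = 6533/50625
d_4 = (P=3641/16875, Q=20452/50625, R=157/625, S=6533/50625)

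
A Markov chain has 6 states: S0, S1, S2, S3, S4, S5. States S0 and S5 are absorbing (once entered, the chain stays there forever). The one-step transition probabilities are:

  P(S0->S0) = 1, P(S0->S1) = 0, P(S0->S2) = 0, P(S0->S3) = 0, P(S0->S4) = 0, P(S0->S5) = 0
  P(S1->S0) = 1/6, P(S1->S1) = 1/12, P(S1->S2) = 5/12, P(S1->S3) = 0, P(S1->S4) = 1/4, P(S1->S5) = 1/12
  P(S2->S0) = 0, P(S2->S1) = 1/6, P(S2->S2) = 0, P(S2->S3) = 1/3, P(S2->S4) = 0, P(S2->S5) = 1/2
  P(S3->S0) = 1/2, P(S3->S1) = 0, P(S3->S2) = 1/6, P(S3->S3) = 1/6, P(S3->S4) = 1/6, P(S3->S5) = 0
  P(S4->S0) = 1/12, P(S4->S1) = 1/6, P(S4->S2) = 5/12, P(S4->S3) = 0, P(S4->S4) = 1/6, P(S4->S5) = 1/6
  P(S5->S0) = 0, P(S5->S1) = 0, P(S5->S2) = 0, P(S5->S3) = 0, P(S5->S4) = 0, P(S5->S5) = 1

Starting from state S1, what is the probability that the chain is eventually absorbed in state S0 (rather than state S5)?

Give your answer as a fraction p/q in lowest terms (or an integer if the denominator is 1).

Let a_i = P(absorbed in S0 | start in state i).
Boundary conditions: a_S0 = 1, a_S5 = 0.
For each transient state i, a_i = sum_j P(i->j) * a_j:
  a_S1 = 1/6*a_S0 + 1/12*a_S1 + 5/12*a_S2 + 0*a_S3 + 1/4*a_S4 + 1/12*a_S5
  a_S2 = 0*a_S0 + 1/6*a_S1 + 0*a_S2 + 1/3*a_S3 + 0*a_S4 + 1/2*a_S5
  a_S3 = 1/2*a_S0 + 0*a_S1 + 1/6*a_S2 + 1/6*a_S3 + 1/6*a_S4 + 0*a_S5
  a_S4 = 1/12*a_S0 + 1/6*a_S1 + 5/12*a_S2 + 0*a_S3 + 1/6*a_S4 + 1/6*a_S5

Substituting a_S0 = 1 and a_S5 = 0, rearrange to (I - Q) a = r where r[i] = P(i -> S0):
  [11/12, -5/12, 0, -1/4] . (a_S1, a_S2, a_S3, a_S4) = 1/6
  [-1/6, 1, -1/3, 0] . (a_S1, a_S2, a_S3, a_S4) = 0
  [0, -1/6, 5/6, -1/6] . (a_S1, a_S2, a_S3, a_S4) = 1/2
  [-1/6, -5/12, 0, 5/6] . (a_S1, a_S2, a_S3, a_S4) = 1/12

Solving yields:
  a_S1 = 1024/2457
  a_S2 = 769/2457
  a_S3 = 1795/2457
  a_S4 = 835/2457

Starting state is S1, so the absorption probability is a_S1 = 1024/2457.

Answer: 1024/2457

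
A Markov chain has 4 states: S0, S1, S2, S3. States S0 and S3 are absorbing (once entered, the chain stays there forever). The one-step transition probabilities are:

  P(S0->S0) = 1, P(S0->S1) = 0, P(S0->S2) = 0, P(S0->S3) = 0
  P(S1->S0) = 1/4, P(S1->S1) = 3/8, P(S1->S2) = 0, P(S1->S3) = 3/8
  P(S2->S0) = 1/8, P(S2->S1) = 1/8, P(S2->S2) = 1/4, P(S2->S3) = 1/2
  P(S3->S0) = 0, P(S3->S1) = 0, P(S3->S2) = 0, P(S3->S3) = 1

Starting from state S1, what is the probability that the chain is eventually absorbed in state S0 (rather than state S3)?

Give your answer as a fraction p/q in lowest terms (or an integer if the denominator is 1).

Let a_i = P(absorbed in S0 | start in state i).
Boundary conditions: a_S0 = 1, a_S3 = 0.
For each transient state i, a_i = sum_j P(i->j) * a_j:
  a_S1 = 1/4*a_S0 + 3/8*a_S1 + 0*a_S2 + 3/8*a_S3
  a_S2 = 1/8*a_S0 + 1/8*a_S1 + 1/4*a_S2 + 1/2*a_S3

Substituting a_S0 = 1 and a_S3 = 0, rearrange to (I - Q) a = r where r[i] = P(i -> S0):
  [5/8, 0] . (a_S1, a_S2) = 1/4
  [-1/8, 3/4] . (a_S1, a_S2) = 1/8

Solving yields:
  a_S1 = 2/5
  a_S2 = 7/30

Starting state is S1, so the absorption probability is a_S1 = 2/5.

Answer: 2/5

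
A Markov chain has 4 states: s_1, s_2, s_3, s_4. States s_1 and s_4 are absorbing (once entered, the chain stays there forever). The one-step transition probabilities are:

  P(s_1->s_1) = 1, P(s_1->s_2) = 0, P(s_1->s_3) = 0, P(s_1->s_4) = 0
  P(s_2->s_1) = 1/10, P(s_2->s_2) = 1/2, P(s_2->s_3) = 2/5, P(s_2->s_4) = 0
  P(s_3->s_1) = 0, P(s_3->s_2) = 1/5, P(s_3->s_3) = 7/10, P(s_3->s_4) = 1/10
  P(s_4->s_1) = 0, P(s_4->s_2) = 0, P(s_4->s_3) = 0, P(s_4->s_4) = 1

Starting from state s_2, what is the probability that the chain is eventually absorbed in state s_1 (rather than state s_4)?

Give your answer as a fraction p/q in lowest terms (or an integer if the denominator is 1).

Let a_i = P(absorbed in s_1 | start in state i).
Boundary conditions: a_s_1 = 1, a_s_4 = 0.
For each transient state i, a_i = sum_j P(i->j) * a_j:
  a_s_2 = 1/10*a_s_1 + 1/2*a_s_2 + 2/5*a_s_3 + 0*a_s_4
  a_s_3 = 0*a_s_1 + 1/5*a_s_2 + 7/10*a_s_3 + 1/10*a_s_4

Substituting a_s_1 = 1 and a_s_4 = 0, rearrange to (I - Q) a = r where r[i] = P(i -> s_1):
  [1/2, -2/5] . (a_s_2, a_s_3) = 1/10
  [-1/5, 3/10] . (a_s_2, a_s_3) = 0

Solving yields:
  a_s_2 = 3/7
  a_s_3 = 2/7

Starting state is s_2, so the absorption probability is a_s_2 = 3/7.

Answer: 3/7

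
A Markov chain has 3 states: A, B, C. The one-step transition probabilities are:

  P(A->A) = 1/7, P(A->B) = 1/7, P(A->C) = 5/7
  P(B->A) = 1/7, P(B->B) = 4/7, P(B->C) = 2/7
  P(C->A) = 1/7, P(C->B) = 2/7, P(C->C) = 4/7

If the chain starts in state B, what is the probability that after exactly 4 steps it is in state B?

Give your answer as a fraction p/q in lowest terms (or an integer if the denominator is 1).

Answer: 129/343

Derivation:
Computing P^4 by repeated multiplication:
P^1 =
  A: [1/7, 1/7, 5/7]
  B: [1/7, 4/7, 2/7]
  C: [1/7, 2/7, 4/7]
P^2 =
  A: [1/7, 15/49, 27/49]
  B: [1/7, 3/7, 3/7]
  C: [1/7, 17/49, 25/49]
P^3 =
  A: [1/7, 121/343, 173/343]
  B: [1/7, 19/49, 23/49]
  C: [1/7, 125/343, 169/343]
P^4 =
  A: [1/7, 879/2401, 1179/2401]
  B: [1/7, 129/343, 165/343]
  C: [1/7, 887/2401, 1171/2401]

(P^4)[B -> B] = 129/343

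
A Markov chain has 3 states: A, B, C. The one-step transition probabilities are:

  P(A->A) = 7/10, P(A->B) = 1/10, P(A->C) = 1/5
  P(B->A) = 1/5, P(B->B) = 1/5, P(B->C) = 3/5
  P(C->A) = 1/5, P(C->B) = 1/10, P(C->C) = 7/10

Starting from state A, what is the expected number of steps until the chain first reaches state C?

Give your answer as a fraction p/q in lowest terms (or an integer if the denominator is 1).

Answer: 45/11

Derivation:
Let h_i = expected steps to first reach C from state i.
Boundary: h_C = 0.
First-step equations for the other states:
  h_A = 1 + 7/10*h_A + 1/10*h_B + 1/5*h_C
  h_B = 1 + 1/5*h_A + 1/5*h_B + 3/5*h_C

Substituting h_C = 0 and rearranging gives the linear system (I - Q) h = 1:
  [3/10, -1/10] . (h_A, h_B) = 1
  [-1/5, 4/5] . (h_A, h_B) = 1

Solving yields:
  h_A = 45/11
  h_B = 25/11

Starting state is A, so the expected hitting time is h_A = 45/11.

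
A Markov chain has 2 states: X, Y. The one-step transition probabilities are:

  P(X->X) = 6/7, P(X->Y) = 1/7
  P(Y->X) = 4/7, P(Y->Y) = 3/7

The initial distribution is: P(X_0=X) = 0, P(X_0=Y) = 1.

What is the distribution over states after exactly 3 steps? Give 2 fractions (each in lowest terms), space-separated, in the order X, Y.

Propagating the distribution step by step (d_{t+1} = d_t * P):
d_0 = (X=0, Y=1)
  d_1[X] = 0*6/7 + 1*4/7 = 4/7
  d_1[Y] = 0*1/7 + 1*3/7 = 3/7
d_1 = (X=4/7, Y=3/7)
  d_2[X] = 4/7*6/7 + 3/7*4/7 = 36/49
  d_2[Y] = 4/7*1/7 + 3/7*3/7 = 13/49
d_2 = (X=36/49, Y=13/49)
  d_3[X] = 36/49*6/7 + 13/49*4/7 = 268/343
  d_3[Y] = 36/49*1/7 + 13/49*3/7 = 75/343
d_3 = (X=268/343, Y=75/343)

Answer: 268/343 75/343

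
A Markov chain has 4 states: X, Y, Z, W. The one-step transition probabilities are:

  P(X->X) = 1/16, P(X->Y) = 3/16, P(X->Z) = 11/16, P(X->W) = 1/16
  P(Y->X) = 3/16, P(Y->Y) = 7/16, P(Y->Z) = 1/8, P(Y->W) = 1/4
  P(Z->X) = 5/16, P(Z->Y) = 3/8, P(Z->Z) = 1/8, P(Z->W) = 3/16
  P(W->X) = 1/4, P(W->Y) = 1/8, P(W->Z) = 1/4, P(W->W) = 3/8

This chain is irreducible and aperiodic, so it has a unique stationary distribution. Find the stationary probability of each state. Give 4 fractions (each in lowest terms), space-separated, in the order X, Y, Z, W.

Answer: 116/555 166/555 10/37 41/185

Derivation:
The stationary distribution satisfies pi = pi * P, i.e.:
  pi_X = 1/16*pi_X + 3/16*pi_Y + 5/16*pi_Z + 1/4*pi_W
  pi_Y = 3/16*pi_X + 7/16*pi_Y + 3/8*pi_Z + 1/8*pi_W
  pi_Z = 11/16*pi_X + 1/8*pi_Y + 1/8*pi_Z + 1/4*pi_W
  pi_W = 1/16*pi_X + 1/4*pi_Y + 3/16*pi_Z + 3/8*pi_W
with normalization: pi_X + pi_Y + pi_Z + pi_W = 1.

Using the first 3 balance equations plus normalization, the linear system A*pi = b is:
  [-15/16, 3/16, 5/16, 1/4] . pi = 0
  [3/16, -9/16, 3/8, 1/8] . pi = 0
  [11/16, 1/8, -7/8, 1/4] . pi = 0
  [1, 1, 1, 1] . pi = 1

Solving yields:
  pi_X = 116/555
  pi_Y = 166/555
  pi_Z = 10/37
  pi_W = 41/185

Verification (pi * P):
  116/555*1/16 + 166/555*3/16 + 10/37*5/16 + 41/185*1/4 = 116/555 = pi_X  (ok)
  116/555*3/16 + 166/555*7/16 + 10/37*3/8 + 41/185*1/8 = 166/555 = pi_Y  (ok)
  116/555*11/16 + 166/555*1/8 + 10/37*1/8 + 41/185*1/4 = 10/37 = pi_Z  (ok)
  116/555*1/16 + 166/555*1/4 + 10/37*3/16 + 41/185*3/8 = 41/185 = pi_W  (ok)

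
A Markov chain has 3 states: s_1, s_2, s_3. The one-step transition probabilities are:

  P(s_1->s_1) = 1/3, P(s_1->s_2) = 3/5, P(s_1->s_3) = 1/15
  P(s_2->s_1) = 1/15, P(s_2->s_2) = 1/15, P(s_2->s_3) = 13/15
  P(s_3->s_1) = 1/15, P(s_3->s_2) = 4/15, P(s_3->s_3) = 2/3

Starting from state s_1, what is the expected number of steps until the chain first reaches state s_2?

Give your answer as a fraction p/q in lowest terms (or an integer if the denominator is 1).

Let h_i = expected steps to first reach s_2 from state i.
Boundary: h_s_2 = 0.
First-step equations for the other states:
  h_s_1 = 1 + 1/3*h_s_1 + 3/5*h_s_2 + 1/15*h_s_3
  h_s_3 = 1 + 1/15*h_s_1 + 4/15*h_s_2 + 2/3*h_s_3

Substituting h_s_2 = 0 and rearranging gives the linear system (I - Q) h = 1:
  [2/3, -1/15] . (h_s_1, h_s_3) = 1
  [-1/15, 1/3] . (h_s_1, h_s_3) = 1

Solving yields:
  h_s_1 = 90/49
  h_s_3 = 165/49

Starting state is s_1, so the expected hitting time is h_s_1 = 90/49.

Answer: 90/49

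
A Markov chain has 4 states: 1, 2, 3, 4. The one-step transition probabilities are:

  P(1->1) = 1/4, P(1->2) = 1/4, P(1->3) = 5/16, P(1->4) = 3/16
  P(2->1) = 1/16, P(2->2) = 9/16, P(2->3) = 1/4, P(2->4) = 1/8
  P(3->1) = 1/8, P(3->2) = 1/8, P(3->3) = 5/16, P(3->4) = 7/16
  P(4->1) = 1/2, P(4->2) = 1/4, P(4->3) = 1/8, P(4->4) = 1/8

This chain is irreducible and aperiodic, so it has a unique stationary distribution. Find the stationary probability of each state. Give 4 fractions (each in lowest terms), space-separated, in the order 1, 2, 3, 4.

Answer: 55/258 41/129 65/258 28/129

Derivation:
The stationary distribution satisfies pi = pi * P, i.e.:
  pi_1 = 1/4*pi_1 + 1/16*pi_2 + 1/8*pi_3 + 1/2*pi_4
  pi_2 = 1/4*pi_1 + 9/16*pi_2 + 1/8*pi_3 + 1/4*pi_4
  pi_3 = 5/16*pi_1 + 1/4*pi_2 + 5/16*pi_3 + 1/8*pi_4
  pi_4 = 3/16*pi_1 + 1/8*pi_2 + 7/16*pi_3 + 1/8*pi_4
with normalization: pi_1 + pi_2 + pi_3 + pi_4 = 1.

Using the first 3 balance equations plus normalization, the linear system A*pi = b is:
  [-3/4, 1/16, 1/8, 1/2] . pi = 0
  [1/4, -7/16, 1/8, 1/4] . pi = 0
  [5/16, 1/4, -11/16, 1/8] . pi = 0
  [1, 1, 1, 1] . pi = 1

Solving yields:
  pi_1 = 55/258
  pi_2 = 41/129
  pi_3 = 65/258
  pi_4 = 28/129

Verification (pi * P):
  55/258*1/4 + 41/129*1/16 + 65/258*1/8 + 28/129*1/2 = 55/258 = pi_1  (ok)
  55/258*1/4 + 41/129*9/16 + 65/258*1/8 + 28/129*1/4 = 41/129 = pi_2  (ok)
  55/258*5/16 + 41/129*1/4 + 65/258*5/16 + 28/129*1/8 = 65/258 = pi_3  (ok)
  55/258*3/16 + 41/129*1/8 + 65/258*7/16 + 28/129*1/8 = 28/129 = pi_4  (ok)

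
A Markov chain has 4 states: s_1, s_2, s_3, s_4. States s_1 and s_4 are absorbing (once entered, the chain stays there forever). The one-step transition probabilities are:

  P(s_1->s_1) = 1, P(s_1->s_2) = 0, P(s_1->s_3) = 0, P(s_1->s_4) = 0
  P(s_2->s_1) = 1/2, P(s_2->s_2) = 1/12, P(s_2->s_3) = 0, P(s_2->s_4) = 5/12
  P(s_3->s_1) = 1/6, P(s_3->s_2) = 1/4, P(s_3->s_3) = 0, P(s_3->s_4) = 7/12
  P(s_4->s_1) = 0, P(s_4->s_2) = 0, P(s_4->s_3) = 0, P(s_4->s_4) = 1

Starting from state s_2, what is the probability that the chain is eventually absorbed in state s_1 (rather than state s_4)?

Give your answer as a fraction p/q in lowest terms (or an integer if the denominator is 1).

Let a_i = P(absorbed in s_1 | start in state i).
Boundary conditions: a_s_1 = 1, a_s_4 = 0.
For each transient state i, a_i = sum_j P(i->j) * a_j:
  a_s_2 = 1/2*a_s_1 + 1/12*a_s_2 + 0*a_s_3 + 5/12*a_s_4
  a_s_3 = 1/6*a_s_1 + 1/4*a_s_2 + 0*a_s_3 + 7/12*a_s_4

Substituting a_s_1 = 1 and a_s_4 = 0, rearrange to (I - Q) a = r where r[i] = P(i -> s_1):
  [11/12, 0] . (a_s_2, a_s_3) = 1/2
  [-1/4, 1] . (a_s_2, a_s_3) = 1/6

Solving yields:
  a_s_2 = 6/11
  a_s_3 = 10/33

Starting state is s_2, so the absorption probability is a_s_2 = 6/11.

Answer: 6/11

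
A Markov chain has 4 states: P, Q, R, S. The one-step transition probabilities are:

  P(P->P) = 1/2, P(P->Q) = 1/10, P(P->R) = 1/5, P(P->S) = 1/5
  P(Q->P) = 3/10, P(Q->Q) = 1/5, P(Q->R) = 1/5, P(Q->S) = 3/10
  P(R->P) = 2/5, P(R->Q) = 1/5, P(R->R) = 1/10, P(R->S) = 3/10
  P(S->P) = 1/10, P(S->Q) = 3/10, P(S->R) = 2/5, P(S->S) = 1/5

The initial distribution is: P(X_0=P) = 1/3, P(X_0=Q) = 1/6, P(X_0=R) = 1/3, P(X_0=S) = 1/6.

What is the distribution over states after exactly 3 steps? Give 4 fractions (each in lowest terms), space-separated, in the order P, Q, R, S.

Propagating the distribution step by step (d_{t+1} = d_t * P):
d_0 = (P=1/3, Q=1/6, R=1/3, S=1/6)
  d_1[P] = 1/3*1/2 + 1/6*3/10 + 1/3*2/5 + 1/6*1/10 = 11/30
  d_1[Q] = 1/3*1/10 + 1/6*1/5 + 1/3*1/5 + 1/6*3/10 = 11/60
  d_1[R] = 1/3*1/5 + 1/6*1/5 + 1/3*1/10 + 1/6*2/5 = 1/5
  d_1[S] = 1/3*1/5 + 1/6*3/10 + 1/3*3/10 + 1/6*1/5 = 1/4
d_1 = (P=11/30, Q=11/60, R=1/5, S=1/4)
  d_2[P] = 11/30*1/2 + 11/60*3/10 + 1/5*2/5 + 1/4*1/10 = 103/300
  d_2[Q] = 11/30*1/10 + 11/60*1/5 + 1/5*1/5 + 1/4*3/10 = 113/600
  d_2[R] = 11/30*1/5 + 11/60*1/5 + 1/5*1/10 + 1/4*2/5 = 23/100
  d_2[S] = 11/30*1/5 + 11/60*3/10 + 1/5*3/10 + 1/4*1/5 = 143/600
d_2 = (P=103/300, Q=113/600, R=23/100, S=143/600)
  d_3[P] = 103/300*1/2 + 113/600*3/10 + 23/100*2/5 + 143/600*1/10 = 43/125
  d_3[Q] = 103/300*1/10 + 113/600*1/5 + 23/100*1/5 + 143/600*3/10 = 379/2000
  d_3[R] = 103/300*1/5 + 113/600*1/5 + 23/100*1/10 + 143/600*2/5 = 337/1500
  d_3[S] = 103/300*1/5 + 113/600*3/10 + 23/100*3/10 + 143/600*1/5 = 1451/6000
d_3 = (P=43/125, Q=379/2000, R=337/1500, S=1451/6000)

Answer: 43/125 379/2000 337/1500 1451/6000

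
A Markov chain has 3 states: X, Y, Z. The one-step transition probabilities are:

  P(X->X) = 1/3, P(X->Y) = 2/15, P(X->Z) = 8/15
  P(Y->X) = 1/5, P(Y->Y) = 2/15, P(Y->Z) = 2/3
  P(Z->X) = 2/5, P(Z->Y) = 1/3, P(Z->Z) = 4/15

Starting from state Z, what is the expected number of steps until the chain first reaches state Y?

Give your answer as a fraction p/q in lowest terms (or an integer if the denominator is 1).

Answer: 120/31

Derivation:
Let h_i = expected steps to first reach Y from state i.
Boundary: h_Y = 0.
First-step equations for the other states:
  h_X = 1 + 1/3*h_X + 2/15*h_Y + 8/15*h_Z
  h_Z = 1 + 2/5*h_X + 1/3*h_Y + 4/15*h_Z

Substituting h_Y = 0 and rearranging gives the linear system (I - Q) h = 1:
  [2/3, -8/15] . (h_X, h_Z) = 1
  [-2/5, 11/15] . (h_X, h_Z) = 1

Solving yields:
  h_X = 285/62
  h_Z = 120/31

Starting state is Z, so the expected hitting time is h_Z = 120/31.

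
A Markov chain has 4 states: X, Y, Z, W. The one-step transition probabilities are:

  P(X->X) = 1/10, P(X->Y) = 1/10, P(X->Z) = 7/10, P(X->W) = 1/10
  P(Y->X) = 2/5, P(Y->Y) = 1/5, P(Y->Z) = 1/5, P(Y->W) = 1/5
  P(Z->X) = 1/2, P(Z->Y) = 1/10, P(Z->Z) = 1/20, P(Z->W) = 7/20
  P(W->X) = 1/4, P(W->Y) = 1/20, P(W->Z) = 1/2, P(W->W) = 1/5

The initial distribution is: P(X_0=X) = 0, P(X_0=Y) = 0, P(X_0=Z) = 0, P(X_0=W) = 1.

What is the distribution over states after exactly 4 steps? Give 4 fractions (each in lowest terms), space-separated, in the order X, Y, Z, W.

Propagating the distribution step by step (d_{t+1} = d_t * P):
d_0 = (X=0, Y=0, Z=0, W=1)
  d_1[X] = 0*1/10 + 0*2/5 + 0*1/2 + 1*1/4 = 1/4
  d_1[Y] = 0*1/10 + 0*1/5 + 0*1/10 + 1*1/20 = 1/20
  d_1[Z] = 0*7/10 + 0*1/5 + 0*1/20 + 1*1/2 = 1/2
  d_1[W] = 0*1/10 + 0*1/5 + 0*7/20 + 1*1/5 = 1/5
d_1 = (X=1/4, Y=1/20, Z=1/2, W=1/5)
  d_2[X] = 1/4*1/10 + 1/20*2/5 + 1/2*1/2 + 1/5*1/4 = 69/200
  d_2[Y] = 1/4*1/10 + 1/20*1/5 + 1/2*1/10 + 1/5*1/20 = 19/200
  d_2[Z] = 1/4*7/10 + 1/20*1/5 + 1/2*1/20 + 1/5*1/2 = 31/100
  d_2[W] = 1/4*1/10 + 1/20*1/5 + 1/2*7/20 + 1/5*1/5 = 1/4
d_2 = (X=69/200, Y=19/200, Z=31/100, W=1/4)
  d_3[X] = 69/200*1/10 + 19/200*2/5 + 31/100*1/2 + 1/4*1/4 = 29/100
  d_3[Y] = 69/200*1/10 + 19/200*1/5 + 31/100*1/10 + 1/4*1/20 = 97/1000
  d_3[Z] = 69/200*7/10 + 19/200*1/5 + 31/100*1/20 + 1/4*1/2 = 401/1000
  d_3[W] = 69/200*1/10 + 19/200*1/5 + 31/100*7/20 + 1/4*1/5 = 53/250
d_3 = (X=29/100, Y=97/1000, Z=401/1000, W=53/250)
  d_4[X] = 29/100*1/10 + 97/1000*2/5 + 401/1000*1/2 + 53/250*1/4 = 3213/10000
  d_4[Y] = 29/100*1/10 + 97/1000*1/5 + 401/1000*1/10 + 53/250*1/20 = 991/10000
  d_4[Z] = 29/100*7/10 + 97/1000*1/5 + 401/1000*1/20 + 53/250*1/2 = 6969/20000
  d_4[W] = 29/100*1/10 + 97/1000*1/5 + 401/1000*7/20 + 53/250*1/5 = 4623/20000
d_4 = (X=3213/10000, Y=991/10000, Z=6969/20000, W=4623/20000)

Answer: 3213/10000 991/10000 6969/20000 4623/20000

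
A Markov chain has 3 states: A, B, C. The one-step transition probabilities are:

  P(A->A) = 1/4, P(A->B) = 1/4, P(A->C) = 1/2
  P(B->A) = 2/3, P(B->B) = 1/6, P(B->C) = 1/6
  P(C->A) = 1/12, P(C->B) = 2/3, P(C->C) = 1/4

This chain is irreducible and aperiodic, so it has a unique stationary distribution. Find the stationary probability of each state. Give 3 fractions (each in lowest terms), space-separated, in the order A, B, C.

The stationary distribution satisfies pi = pi * P, i.e.:
  pi_A = 1/4*pi_A + 2/3*pi_B + 1/12*pi_C
  pi_B = 1/4*pi_A + 1/6*pi_B + 2/3*pi_C
  pi_C = 1/2*pi_A + 1/6*pi_B + 1/4*pi_C
with normalization: pi_A + pi_B + pi_C = 1.

Using the first 2 balance equations plus normalization, the linear system A*pi = b is:
  [-3/4, 2/3, 1/12] . pi = 0
  [1/4, -5/6, 2/3] . pi = 0
  [1, 1, 1] . pi = 1

Solving yields:
  pi_A = 74/215
  pi_B = 15/43
  pi_C = 66/215

Verification (pi * P):
  74/215*1/4 + 15/43*2/3 + 66/215*1/12 = 74/215 = pi_A  (ok)
  74/215*1/4 + 15/43*1/6 + 66/215*2/3 = 15/43 = pi_B  (ok)
  74/215*1/2 + 15/43*1/6 + 66/215*1/4 = 66/215 = pi_C  (ok)

Answer: 74/215 15/43 66/215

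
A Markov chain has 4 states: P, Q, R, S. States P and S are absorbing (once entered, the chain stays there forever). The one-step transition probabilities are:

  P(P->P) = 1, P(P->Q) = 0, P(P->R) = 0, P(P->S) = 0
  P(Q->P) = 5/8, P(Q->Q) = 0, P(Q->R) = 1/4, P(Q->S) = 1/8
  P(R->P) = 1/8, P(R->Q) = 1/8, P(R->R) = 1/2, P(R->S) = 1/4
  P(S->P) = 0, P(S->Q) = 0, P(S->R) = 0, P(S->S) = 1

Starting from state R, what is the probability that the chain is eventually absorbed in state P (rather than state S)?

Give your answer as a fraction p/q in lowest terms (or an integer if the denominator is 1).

Answer: 13/30

Derivation:
Let a_i = P(absorbed in P | start in state i).
Boundary conditions: a_P = 1, a_S = 0.
For each transient state i, a_i = sum_j P(i->j) * a_j:
  a_Q = 5/8*a_P + 0*a_Q + 1/4*a_R + 1/8*a_S
  a_R = 1/8*a_P + 1/8*a_Q + 1/2*a_R + 1/4*a_S

Substituting a_P = 1 and a_S = 0, rearrange to (I - Q) a = r where r[i] = P(i -> P):
  [1, -1/4] . (a_Q, a_R) = 5/8
  [-1/8, 1/2] . (a_Q, a_R) = 1/8

Solving yields:
  a_Q = 11/15
  a_R = 13/30

Starting state is R, so the absorption probability is a_R = 13/30.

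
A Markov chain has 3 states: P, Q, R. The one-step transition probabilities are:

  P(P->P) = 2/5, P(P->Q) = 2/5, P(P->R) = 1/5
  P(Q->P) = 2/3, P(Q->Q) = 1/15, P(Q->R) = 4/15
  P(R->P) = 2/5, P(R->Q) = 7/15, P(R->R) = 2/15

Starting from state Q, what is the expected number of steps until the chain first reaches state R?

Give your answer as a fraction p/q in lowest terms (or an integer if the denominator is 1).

Let h_i = expected steps to first reach R from state i.
Boundary: h_R = 0.
First-step equations for the other states:
  h_P = 1 + 2/5*h_P + 2/5*h_Q + 1/5*h_R
  h_Q = 1 + 2/3*h_P + 1/15*h_Q + 4/15*h_R

Substituting h_R = 0 and rearranging gives the linear system (I - Q) h = 1:
  [3/5, -2/5] . (h_P, h_Q) = 1
  [-2/3, 14/15] . (h_P, h_Q) = 1

Solving yields:
  h_P = 50/11
  h_Q = 95/22

Starting state is Q, so the expected hitting time is h_Q = 95/22.

Answer: 95/22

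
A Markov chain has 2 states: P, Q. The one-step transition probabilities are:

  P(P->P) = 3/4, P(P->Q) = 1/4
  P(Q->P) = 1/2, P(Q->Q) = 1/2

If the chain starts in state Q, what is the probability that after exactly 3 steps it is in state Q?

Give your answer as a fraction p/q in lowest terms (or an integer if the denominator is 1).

Answer: 11/32

Derivation:
Computing P^3 by repeated multiplication:
P^1 =
  P: [3/4, 1/4]
  Q: [1/2, 1/2]
P^2 =
  P: [11/16, 5/16]
  Q: [5/8, 3/8]
P^3 =
  P: [43/64, 21/64]
  Q: [21/32, 11/32]

(P^3)[Q -> Q] = 11/32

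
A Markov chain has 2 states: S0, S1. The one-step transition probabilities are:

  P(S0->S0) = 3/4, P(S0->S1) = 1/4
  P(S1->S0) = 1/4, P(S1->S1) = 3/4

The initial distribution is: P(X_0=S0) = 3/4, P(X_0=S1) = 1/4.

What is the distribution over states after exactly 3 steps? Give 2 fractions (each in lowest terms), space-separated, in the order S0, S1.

Propagating the distribution step by step (d_{t+1} = d_t * P):
d_0 = (S0=3/4, S1=1/4)
  d_1[S0] = 3/4*3/4 + 1/4*1/4 = 5/8
  d_1[S1] = 3/4*1/4 + 1/4*3/4 = 3/8
d_1 = (S0=5/8, S1=3/8)
  d_2[S0] = 5/8*3/4 + 3/8*1/4 = 9/16
  d_2[S1] = 5/8*1/4 + 3/8*3/4 = 7/16
d_2 = (S0=9/16, S1=7/16)
  d_3[S0] = 9/16*3/4 + 7/16*1/4 = 17/32
  d_3[S1] = 9/16*1/4 + 7/16*3/4 = 15/32
d_3 = (S0=17/32, S1=15/32)

Answer: 17/32 15/32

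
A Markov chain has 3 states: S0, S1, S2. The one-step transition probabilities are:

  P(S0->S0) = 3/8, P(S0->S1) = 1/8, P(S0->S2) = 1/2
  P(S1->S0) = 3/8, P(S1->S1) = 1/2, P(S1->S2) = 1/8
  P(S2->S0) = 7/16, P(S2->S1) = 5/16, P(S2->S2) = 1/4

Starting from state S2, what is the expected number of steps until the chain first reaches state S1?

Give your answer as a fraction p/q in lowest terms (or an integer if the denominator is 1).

Let h_i = expected steps to first reach S1 from state i.
Boundary: h_S1 = 0.
First-step equations for the other states:
  h_S0 = 1 + 3/8*h_S0 + 1/8*h_S1 + 1/2*h_S2
  h_S2 = 1 + 7/16*h_S0 + 5/16*h_S1 + 1/4*h_S2

Substituting h_S1 = 0 and rearranging gives the linear system (I - Q) h = 1:
  [5/8, -1/2] . (h_S0, h_S2) = 1
  [-7/16, 3/4] . (h_S0, h_S2) = 1

Solving yields:
  h_S0 = 5
  h_S2 = 17/4

Starting state is S2, so the expected hitting time is h_S2 = 17/4.

Answer: 17/4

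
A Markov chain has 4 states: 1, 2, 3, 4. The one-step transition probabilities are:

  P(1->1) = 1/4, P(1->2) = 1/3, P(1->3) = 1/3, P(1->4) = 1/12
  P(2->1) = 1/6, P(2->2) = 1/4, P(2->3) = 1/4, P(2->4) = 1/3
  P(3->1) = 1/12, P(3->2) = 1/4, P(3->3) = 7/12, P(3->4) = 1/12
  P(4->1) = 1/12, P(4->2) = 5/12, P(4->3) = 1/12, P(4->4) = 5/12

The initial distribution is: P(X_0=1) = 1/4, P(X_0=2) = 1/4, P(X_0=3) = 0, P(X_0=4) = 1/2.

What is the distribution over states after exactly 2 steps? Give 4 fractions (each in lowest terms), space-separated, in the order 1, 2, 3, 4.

Answer: 79/576 181/576 157/576 53/192

Derivation:
Propagating the distribution step by step (d_{t+1} = d_t * P):
d_0 = (1=1/4, 2=1/4, 3=0, 4=1/2)
  d_1[1] = 1/4*1/4 + 1/4*1/6 + 0*1/12 + 1/2*1/12 = 7/48
  d_1[2] = 1/4*1/3 + 1/4*1/4 + 0*1/4 + 1/2*5/12 = 17/48
  d_1[3] = 1/4*1/3 + 1/4*1/4 + 0*7/12 + 1/2*1/12 = 3/16
  d_1[4] = 1/4*1/12 + 1/4*1/3 + 0*1/12 + 1/2*5/12 = 5/16
d_1 = (1=7/48, 2=17/48, 3=3/16, 4=5/16)
  d_2[1] = 7/48*1/4 + 17/48*1/6 + 3/16*1/12 + 5/16*1/12 = 79/576
  d_2[2] = 7/48*1/3 + 17/48*1/4 + 3/16*1/4 + 5/16*5/12 = 181/576
  d_2[3] = 7/48*1/3 + 17/48*1/4 + 3/16*7/12 + 5/16*1/12 = 157/576
  d_2[4] = 7/48*1/12 + 17/48*1/3 + 3/16*1/12 + 5/16*5/12 = 53/192
d_2 = (1=79/576, 2=181/576, 3=157/576, 4=53/192)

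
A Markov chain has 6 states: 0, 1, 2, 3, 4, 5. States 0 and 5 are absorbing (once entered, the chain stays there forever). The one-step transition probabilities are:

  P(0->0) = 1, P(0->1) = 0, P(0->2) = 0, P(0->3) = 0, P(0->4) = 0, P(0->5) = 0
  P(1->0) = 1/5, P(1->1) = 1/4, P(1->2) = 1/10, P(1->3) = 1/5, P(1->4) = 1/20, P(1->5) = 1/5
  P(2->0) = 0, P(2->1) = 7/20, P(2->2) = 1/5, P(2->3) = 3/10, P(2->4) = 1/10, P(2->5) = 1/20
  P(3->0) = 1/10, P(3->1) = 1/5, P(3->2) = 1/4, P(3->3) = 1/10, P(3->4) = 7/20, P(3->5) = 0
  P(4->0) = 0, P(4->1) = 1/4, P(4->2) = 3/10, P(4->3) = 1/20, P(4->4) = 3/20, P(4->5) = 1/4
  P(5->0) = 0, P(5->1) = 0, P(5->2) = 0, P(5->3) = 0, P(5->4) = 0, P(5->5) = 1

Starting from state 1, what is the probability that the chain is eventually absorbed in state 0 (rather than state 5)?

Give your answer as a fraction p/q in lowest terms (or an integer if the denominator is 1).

Let a_i = P(absorbed in 0 | start in state i).
Boundary conditions: a_0 = 1, a_5 = 0.
For each transient state i, a_i = sum_j P(i->j) * a_j:
  a_1 = 1/5*a_0 + 1/4*a_1 + 1/10*a_2 + 1/5*a_3 + 1/20*a_4 + 1/5*a_5
  a_2 = 0*a_0 + 7/20*a_1 + 1/5*a_2 + 3/10*a_3 + 1/10*a_4 + 1/20*a_5
  a_3 = 1/10*a_0 + 1/5*a_1 + 1/4*a_2 + 1/10*a_3 + 7/20*a_4 + 0*a_5
  a_4 = 0*a_0 + 1/4*a_1 + 3/10*a_2 + 1/20*a_3 + 3/20*a_4 + 1/4*a_5

Substituting a_0 = 1 and a_5 = 0, rearrange to (I - Q) a = r where r[i] = P(i -> 0):
  [3/4, -1/10, -1/5, -1/20] . (a_1, a_2, a_3, a_4) = 1/5
  [-7/20, 4/5, -3/10, -1/10] . (a_1, a_2, a_3, a_4) = 0
  [-1/5, -1/4, 9/10, -7/20] . (a_1, a_2, a_3, a_4) = 1/10
  [-1/4, -3/10, -1/20, 17/20] . (a_1, a_2, a_3, a_4) = 0

Solving yields:
  a_1 = 5928/12899
  a_2 = 5234/12899
  a_3 = 5732/12899
  a_4 = 3928/12899

Starting state is 1, so the absorption probability is a_1 = 5928/12899.

Answer: 5928/12899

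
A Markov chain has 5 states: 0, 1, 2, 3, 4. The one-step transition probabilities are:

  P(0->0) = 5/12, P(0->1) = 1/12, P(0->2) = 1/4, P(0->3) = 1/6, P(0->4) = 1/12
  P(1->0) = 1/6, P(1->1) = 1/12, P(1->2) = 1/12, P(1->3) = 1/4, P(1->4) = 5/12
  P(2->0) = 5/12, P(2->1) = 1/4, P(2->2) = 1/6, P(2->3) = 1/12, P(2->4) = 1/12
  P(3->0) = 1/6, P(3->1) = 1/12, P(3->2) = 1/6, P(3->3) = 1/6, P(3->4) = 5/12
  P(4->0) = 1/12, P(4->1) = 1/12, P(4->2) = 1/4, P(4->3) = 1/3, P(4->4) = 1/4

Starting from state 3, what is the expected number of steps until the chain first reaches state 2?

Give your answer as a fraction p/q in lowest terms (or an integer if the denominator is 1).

Answer: 8784/1763

Derivation:
Let h_i = expected steps to first reach 2 from state i.
Boundary: h_2 = 0.
First-step equations for the other states:
  h_0 = 1 + 5/12*h_0 + 1/12*h_1 + 1/4*h_2 + 1/6*h_3 + 1/12*h_4
  h_1 = 1 + 1/6*h_0 + 1/12*h_1 + 1/12*h_2 + 1/4*h_3 + 5/12*h_4
  h_3 = 1 + 1/6*h_0 + 1/12*h_1 + 1/6*h_2 + 1/6*h_3 + 5/12*h_4
  h_4 = 1 + 1/12*h_0 + 1/12*h_1 + 1/4*h_2 + 1/3*h_3 + 1/4*h_4

Substituting h_2 = 0 and rearranging gives the linear system (I - Q) h = 1:
  [7/12, -1/12, -1/6, -1/12] . (h_0, h_1, h_3, h_4) = 1
  [-1/6, 11/12, -1/4, -5/12] . (h_0, h_1, h_3, h_4) = 1
  [-1/6, -1/12, 5/6, -5/12] . (h_0, h_1, h_3, h_4) = 1
  [-1/12, -1/12, -1/3, 3/4] . (h_0, h_1, h_3, h_4) = 1

Solving yields:
  h_0 = 8064/1763
  h_1 = 9516/1763
  h_3 = 8784/1763
  h_4 = 8208/1763

Starting state is 3, so the expected hitting time is h_3 = 8784/1763.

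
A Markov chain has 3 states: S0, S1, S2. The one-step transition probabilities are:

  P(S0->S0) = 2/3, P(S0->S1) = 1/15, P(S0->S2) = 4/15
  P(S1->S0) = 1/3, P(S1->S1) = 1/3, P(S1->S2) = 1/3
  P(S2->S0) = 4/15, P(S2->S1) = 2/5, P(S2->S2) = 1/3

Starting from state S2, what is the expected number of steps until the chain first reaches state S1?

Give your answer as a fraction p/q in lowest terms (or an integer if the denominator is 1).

Let h_i = expected steps to first reach S1 from state i.
Boundary: h_S1 = 0.
First-step equations for the other states:
  h_S0 = 1 + 2/3*h_S0 + 1/15*h_S1 + 4/15*h_S2
  h_S2 = 1 + 4/15*h_S0 + 2/5*h_S1 + 1/3*h_S2

Substituting h_S1 = 0 and rearranging gives the linear system (I - Q) h = 1:
  [1/3, -4/15] . (h_S0, h_S2) = 1
  [-4/15, 2/3] . (h_S0, h_S2) = 1

Solving yields:
  h_S0 = 105/17
  h_S2 = 135/34

Starting state is S2, so the expected hitting time is h_S2 = 135/34.

Answer: 135/34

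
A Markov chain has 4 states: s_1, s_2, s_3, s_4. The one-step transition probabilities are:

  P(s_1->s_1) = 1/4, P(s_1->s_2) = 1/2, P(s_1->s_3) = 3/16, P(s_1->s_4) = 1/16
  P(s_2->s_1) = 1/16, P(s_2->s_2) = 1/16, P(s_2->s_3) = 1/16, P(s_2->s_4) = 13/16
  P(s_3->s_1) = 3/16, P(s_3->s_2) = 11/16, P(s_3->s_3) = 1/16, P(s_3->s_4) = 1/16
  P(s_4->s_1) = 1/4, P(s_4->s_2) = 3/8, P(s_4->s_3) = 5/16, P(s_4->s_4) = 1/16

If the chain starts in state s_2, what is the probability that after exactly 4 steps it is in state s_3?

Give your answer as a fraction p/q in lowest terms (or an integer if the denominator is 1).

Computing P^4 by repeated multiplication:
P^1 =
  s_1: [1/4, 1/2, 3/16, 1/16]
  s_2: [1/16, 1/16, 1/16, 13/16]
  s_3: [3/16, 11/16, 1/16, 1/16]
  s_4: [1/4, 3/8, 5/16, 1/16]
P^2 =
  s_1: [37/256, 79/256, 7/64, 7/16]
  s_2: [15/64, 49/128, 35/128, 7/64]
  s_3: [15/128, 13/64, 13/128, 37/64]
  s_4: [41/256, 99/256, 7/64, 11/32]
P^3 =
  s_1: [759/4096, 1355/4096, 389/2048, 301/1024]
  s_2: [165/1024, 379/1024, 61/512, 179/512]
  s_3: [421/2048, 733/2048, 227/1024, 55/256]
  s_4: [699/4096, 1263/4096, 345/2048, 361/1024]
P^4 =
  s_1: [11541/65536, 23209/65536, 5215/32768, 5089/16384]
  s_2: [2837/16384, 5189/16384, 1393/8192, 1393/4096]
  s_3: [5539/32768, 11735/32768, 2325/16384, 2711/8192]
  s_4: [11905/65536, 23109/65536, 5635/32768, 4813/16384]

(P^4)[s_2 -> s_3] = 1393/8192

Answer: 1393/8192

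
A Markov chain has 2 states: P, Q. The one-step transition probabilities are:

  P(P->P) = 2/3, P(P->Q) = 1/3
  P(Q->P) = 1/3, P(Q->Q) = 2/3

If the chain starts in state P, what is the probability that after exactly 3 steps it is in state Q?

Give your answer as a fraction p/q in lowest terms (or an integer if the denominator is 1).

Answer: 13/27

Derivation:
Computing P^3 by repeated multiplication:
P^1 =
  P: [2/3, 1/3]
  Q: [1/3, 2/3]
P^2 =
  P: [5/9, 4/9]
  Q: [4/9, 5/9]
P^3 =
  P: [14/27, 13/27]
  Q: [13/27, 14/27]

(P^3)[P -> Q] = 13/27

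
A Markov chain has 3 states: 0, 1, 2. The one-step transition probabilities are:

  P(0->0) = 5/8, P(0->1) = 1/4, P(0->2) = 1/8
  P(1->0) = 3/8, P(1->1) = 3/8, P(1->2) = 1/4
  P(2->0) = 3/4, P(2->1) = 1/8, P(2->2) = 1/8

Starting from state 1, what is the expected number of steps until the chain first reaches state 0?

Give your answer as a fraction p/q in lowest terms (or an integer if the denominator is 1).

Let h_i = expected steps to first reach 0 from state i.
Boundary: h_0 = 0.
First-step equations for the other states:
  h_1 = 1 + 3/8*h_0 + 3/8*h_1 + 1/4*h_2
  h_2 = 1 + 3/4*h_0 + 1/8*h_1 + 1/8*h_2

Substituting h_0 = 0 and rearranging gives the linear system (I - Q) h = 1:
  [5/8, -1/4] . (h_1, h_2) = 1
  [-1/8, 7/8] . (h_1, h_2) = 1

Solving yields:
  h_1 = 24/11
  h_2 = 16/11

Starting state is 1, so the expected hitting time is h_1 = 24/11.

Answer: 24/11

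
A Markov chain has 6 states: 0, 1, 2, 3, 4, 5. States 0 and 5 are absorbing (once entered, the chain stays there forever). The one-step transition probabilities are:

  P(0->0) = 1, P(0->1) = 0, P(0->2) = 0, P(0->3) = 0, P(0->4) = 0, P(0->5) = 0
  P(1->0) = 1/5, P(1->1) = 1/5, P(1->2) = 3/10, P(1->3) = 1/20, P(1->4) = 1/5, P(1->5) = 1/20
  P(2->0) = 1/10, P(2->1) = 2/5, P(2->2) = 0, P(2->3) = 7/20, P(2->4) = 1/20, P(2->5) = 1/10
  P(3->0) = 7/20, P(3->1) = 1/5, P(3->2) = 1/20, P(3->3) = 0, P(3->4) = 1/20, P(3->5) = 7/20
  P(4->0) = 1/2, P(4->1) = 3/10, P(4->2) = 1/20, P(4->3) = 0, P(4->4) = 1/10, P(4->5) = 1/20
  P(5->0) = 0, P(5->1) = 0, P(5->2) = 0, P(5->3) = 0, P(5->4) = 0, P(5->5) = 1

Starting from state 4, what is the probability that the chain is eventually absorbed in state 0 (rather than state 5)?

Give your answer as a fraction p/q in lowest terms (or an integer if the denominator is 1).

Answer: 11072/13263

Derivation:
Let a_i = P(absorbed in 0 | start in state i).
Boundary conditions: a_0 = 1, a_5 = 0.
For each transient state i, a_i = sum_j P(i->j) * a_j:
  a_1 = 1/5*a_0 + 1/5*a_1 + 3/10*a_2 + 1/20*a_3 + 1/5*a_4 + 1/20*a_5
  a_2 = 1/10*a_0 + 2/5*a_1 + 0*a_2 + 7/20*a_3 + 1/20*a_4 + 1/10*a_5
  a_3 = 7/20*a_0 + 1/5*a_1 + 1/20*a_2 + 0*a_3 + 1/20*a_4 + 7/20*a_5
  a_4 = 1/2*a_0 + 3/10*a_1 + 1/20*a_2 + 0*a_3 + 1/10*a_4 + 1/20*a_5

Substituting a_0 = 1 and a_5 = 0, rearrange to (I - Q) a = r where r[i] = P(i -> 0):
  [4/5, -3/10, -1/20, -1/5] . (a_1, a_2, a_3, a_4) = 1/5
  [-2/5, 1, -7/20, -1/20] . (a_1, a_2, a_3, a_4) = 1/10
  [-1/5, -1/20, 1, -1/20] . (a_1, a_2, a_3, a_4) = 7/20
  [-3/10, -1/20, 0, 9/10] . (a_1, a_2, a_3, a_4) = 1/2

Solving yields:
  a_1 = 6473/8842
  a_2 = 2803/4421
  a_3 = 7558/13263
  a_4 = 11072/13263

Starting state is 4, so the absorption probability is a_4 = 11072/13263.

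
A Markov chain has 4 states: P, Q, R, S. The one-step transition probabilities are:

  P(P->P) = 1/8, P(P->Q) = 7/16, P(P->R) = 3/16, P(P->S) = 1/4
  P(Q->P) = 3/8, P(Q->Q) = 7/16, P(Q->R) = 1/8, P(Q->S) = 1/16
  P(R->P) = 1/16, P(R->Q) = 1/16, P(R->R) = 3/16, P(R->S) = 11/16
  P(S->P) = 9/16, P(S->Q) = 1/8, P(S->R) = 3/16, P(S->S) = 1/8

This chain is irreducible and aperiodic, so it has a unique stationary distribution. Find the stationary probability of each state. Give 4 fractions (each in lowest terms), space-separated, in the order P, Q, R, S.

Answer: 248/845 1267/4225 713/4225 201/845

Derivation:
The stationary distribution satisfies pi = pi * P, i.e.:
  pi_P = 1/8*pi_P + 3/8*pi_Q + 1/16*pi_R + 9/16*pi_S
  pi_Q = 7/16*pi_P + 7/16*pi_Q + 1/16*pi_R + 1/8*pi_S
  pi_R = 3/16*pi_P + 1/8*pi_Q + 3/16*pi_R + 3/16*pi_S
  pi_S = 1/4*pi_P + 1/16*pi_Q + 11/16*pi_R + 1/8*pi_S
with normalization: pi_P + pi_Q + pi_R + pi_S = 1.

Using the first 3 balance equations plus normalization, the linear system A*pi = b is:
  [-7/8, 3/8, 1/16, 9/16] . pi = 0
  [7/16, -9/16, 1/16, 1/8] . pi = 0
  [3/16, 1/8, -13/16, 3/16] . pi = 0
  [1, 1, 1, 1] . pi = 1

Solving yields:
  pi_P = 248/845
  pi_Q = 1267/4225
  pi_R = 713/4225
  pi_S = 201/845

Verification (pi * P):
  248/845*1/8 + 1267/4225*3/8 + 713/4225*1/16 + 201/845*9/16 = 248/845 = pi_P  (ok)
  248/845*7/16 + 1267/4225*7/16 + 713/4225*1/16 + 201/845*1/8 = 1267/4225 = pi_Q  (ok)
  248/845*3/16 + 1267/4225*1/8 + 713/4225*3/16 + 201/845*3/16 = 713/4225 = pi_R  (ok)
  248/845*1/4 + 1267/4225*1/16 + 713/4225*11/16 + 201/845*1/8 = 201/845 = pi_S  (ok)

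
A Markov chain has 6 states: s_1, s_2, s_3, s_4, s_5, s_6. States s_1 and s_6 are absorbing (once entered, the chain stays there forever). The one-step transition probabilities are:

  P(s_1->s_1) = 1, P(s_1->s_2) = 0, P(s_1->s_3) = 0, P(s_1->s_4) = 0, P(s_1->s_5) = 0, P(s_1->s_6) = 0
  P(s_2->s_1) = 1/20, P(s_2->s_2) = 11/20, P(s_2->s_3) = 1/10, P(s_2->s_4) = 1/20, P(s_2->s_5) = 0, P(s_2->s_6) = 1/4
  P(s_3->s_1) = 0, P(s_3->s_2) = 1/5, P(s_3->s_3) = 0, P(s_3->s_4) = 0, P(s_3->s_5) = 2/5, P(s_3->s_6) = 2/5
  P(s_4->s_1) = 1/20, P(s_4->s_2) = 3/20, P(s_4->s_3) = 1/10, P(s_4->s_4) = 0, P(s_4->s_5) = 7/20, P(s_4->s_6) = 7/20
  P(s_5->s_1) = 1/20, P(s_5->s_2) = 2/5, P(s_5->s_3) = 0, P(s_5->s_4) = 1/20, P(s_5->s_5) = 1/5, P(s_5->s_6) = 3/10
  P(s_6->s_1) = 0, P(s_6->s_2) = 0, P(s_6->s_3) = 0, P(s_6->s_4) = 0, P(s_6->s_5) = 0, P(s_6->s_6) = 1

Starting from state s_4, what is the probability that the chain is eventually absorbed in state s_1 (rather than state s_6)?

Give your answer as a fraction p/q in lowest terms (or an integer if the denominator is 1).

Answer: 227/1741

Derivation:
Let a_i = P(absorbed in s_1 | start in state i).
Boundary conditions: a_s_1 = 1, a_s_6 = 0.
For each transient state i, a_i = sum_j P(i->j) * a_j:
  a_s_2 = 1/20*a_s_1 + 11/20*a_s_2 + 1/10*a_s_3 + 1/20*a_s_4 + 0*a_s_5 + 1/4*a_s_6
  a_s_3 = 0*a_s_1 + 1/5*a_s_2 + 0*a_s_3 + 0*a_s_4 + 2/5*a_s_5 + 2/5*a_s_6
  a_s_4 = 1/20*a_s_1 + 3/20*a_s_2 + 1/10*a_s_3 + 0*a_s_4 + 7/20*a_s_5 + 7/20*a_s_6
  a_s_5 = 1/20*a_s_1 + 2/5*a_s_2 + 0*a_s_3 + 1/20*a_s_4 + 1/5*a_s_5 + 3/10*a_s_6

Substituting a_s_1 = 1 and a_s_6 = 0, rearrange to (I - Q) a = r where r[i] = P(i -> s_1):
  [9/20, -1/10, -1/20, 0] . (a_s_2, a_s_3, a_s_4, a_s_5) = 1/20
  [-1/5, 1, 0, -2/5] . (a_s_2, a_s_3, a_s_4, a_s_5) = 0
  [-3/20, -1/10, 1, -7/20] . (a_s_2, a_s_3, a_s_4, a_s_5) = 1/20
  [-2/5, 0, -1/20, 4/5] . (a_s_2, a_s_3, a_s_4, a_s_5) = 1/20

Solving yields:
  a_s_2 = 252/1741
  a_s_3 = 150/1741
  a_s_4 = 227/1741
  a_s_5 = 249/1741

Starting state is s_4, so the absorption probability is a_s_4 = 227/1741.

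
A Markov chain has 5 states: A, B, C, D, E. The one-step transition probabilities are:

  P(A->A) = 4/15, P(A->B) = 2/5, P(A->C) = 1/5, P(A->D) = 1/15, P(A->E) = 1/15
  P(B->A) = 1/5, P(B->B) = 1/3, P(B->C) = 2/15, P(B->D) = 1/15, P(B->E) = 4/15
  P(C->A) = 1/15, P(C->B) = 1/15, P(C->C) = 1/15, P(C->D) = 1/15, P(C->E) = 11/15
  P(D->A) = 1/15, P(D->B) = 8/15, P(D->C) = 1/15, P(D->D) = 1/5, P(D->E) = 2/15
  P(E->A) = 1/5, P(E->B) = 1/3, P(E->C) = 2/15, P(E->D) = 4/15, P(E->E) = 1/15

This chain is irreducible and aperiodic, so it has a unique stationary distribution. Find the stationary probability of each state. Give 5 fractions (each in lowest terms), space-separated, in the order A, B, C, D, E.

The stationary distribution satisfies pi = pi * P, i.e.:
  pi_A = 4/15*pi_A + 1/5*pi_B + 1/15*pi_C + 1/15*pi_D + 1/5*pi_E
  pi_B = 2/5*pi_A + 1/3*pi_B + 1/15*pi_C + 8/15*pi_D + 1/3*pi_E
  pi_C = 1/5*pi_A + 2/15*pi_B + 1/15*pi_C + 1/15*pi_D + 2/15*pi_E
  pi_D = 1/15*pi_A + 1/15*pi_B + 1/15*pi_C + 1/5*pi_D + 4/15*pi_E
  pi_E = 1/15*pi_A + 4/15*pi_B + 11/15*pi_C + 2/15*pi_D + 1/15*pi_E
with normalization: pi_A + pi_B + pi_C + pi_D + pi_E = 1.

Using the first 4 balance equations plus normalization, the linear system A*pi = b is:
  [-11/15, 1/5, 1/15, 1/15, 1/5] . pi = 0
  [2/5, -2/3, 1/15, 8/15, 1/3] . pi = 0
  [1/5, 2/15, -14/15, 1/15, 2/15] . pi = 0
  [1/15, 1/15, 1/15, -4/5, 4/15] . pi = 0
  [1, 1, 1, 1, 1] . pi = 1

Solving yields:
  pi_A = 153/862
  pi_B = 1307/3879
  pi_C = 331/2586
  pi_D = 335/2586
  pi_E = 1769/7758

Verification (pi * P):
  153/862*4/15 + 1307/3879*1/5 + 331/2586*1/15 + 335/2586*1/15 + 1769/7758*1/5 = 153/862 = pi_A  (ok)
  153/862*2/5 + 1307/3879*1/3 + 331/2586*1/15 + 335/2586*8/15 + 1769/7758*1/3 = 1307/3879 = pi_B  (ok)
  153/862*1/5 + 1307/3879*2/15 + 331/2586*1/15 + 335/2586*1/15 + 1769/7758*2/15 = 331/2586 = pi_C  (ok)
  153/862*1/15 + 1307/3879*1/15 + 331/2586*1/15 + 335/2586*1/5 + 1769/7758*4/15 = 335/2586 = pi_D  (ok)
  153/862*1/15 + 1307/3879*4/15 + 331/2586*11/15 + 335/2586*2/15 + 1769/7758*1/15 = 1769/7758 = pi_E  (ok)

Answer: 153/862 1307/3879 331/2586 335/2586 1769/7758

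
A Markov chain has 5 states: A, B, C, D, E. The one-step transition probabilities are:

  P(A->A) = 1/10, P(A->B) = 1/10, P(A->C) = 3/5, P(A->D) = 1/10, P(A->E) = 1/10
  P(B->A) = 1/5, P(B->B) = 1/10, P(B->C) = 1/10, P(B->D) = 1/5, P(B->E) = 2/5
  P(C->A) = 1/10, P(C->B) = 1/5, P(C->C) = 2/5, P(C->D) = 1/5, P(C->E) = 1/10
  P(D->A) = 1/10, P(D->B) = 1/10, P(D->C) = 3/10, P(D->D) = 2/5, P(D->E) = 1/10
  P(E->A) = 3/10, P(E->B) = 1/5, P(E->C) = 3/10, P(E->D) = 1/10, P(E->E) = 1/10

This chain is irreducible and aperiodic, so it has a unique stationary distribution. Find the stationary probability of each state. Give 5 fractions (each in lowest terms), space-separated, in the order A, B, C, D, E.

The stationary distribution satisfies pi = pi * P, i.e.:
  pi_A = 1/10*pi_A + 1/5*pi_B + 1/10*pi_C + 1/10*pi_D + 3/10*pi_E
  pi_B = 1/10*pi_A + 1/10*pi_B + 1/5*pi_C + 1/10*pi_D + 1/5*pi_E
  pi_C = 3/5*pi_A + 1/10*pi_B + 2/5*pi_C + 3/10*pi_D + 3/10*pi_E
  pi_D = 1/10*pi_A + 1/5*pi_B + 1/5*pi_C + 2/5*pi_D + 1/10*pi_E
  pi_E = 1/10*pi_A + 2/5*pi_B + 1/10*pi_C + 1/10*pi_D + 1/10*pi_E
with normalization: pi_A + pi_B + pi_C + pi_D + pi_E = 1.

Using the first 4 balance equations plus normalization, the linear system A*pi = b is:
  [-9/10, 1/5, 1/10, 1/10, 3/10] . pi = 0
  [1/10, -9/10, 1/5, 1/10, 1/5] . pi = 0
  [3/5, 1/10, -3/5, 3/10, 3/10] . pi = 0
  [1/10, 1/5, 1/5, -3/5, 1/10] . pi = 0
  [1, 1, 1, 1, 1] . pi = 1

Solving yields:
  pi_A = 639/4441
  pi_B = 663/4441
  pi_C = 1546/4441
  pi_D = 950/4441
  pi_E = 643/4441

Verification (pi * P):
  639/4441*1/10 + 663/4441*1/5 + 1546/4441*1/10 + 950/4441*1/10 + 643/4441*3/10 = 639/4441 = pi_A  (ok)
  639/4441*1/10 + 663/4441*1/10 + 1546/4441*1/5 + 950/4441*1/10 + 643/4441*1/5 = 663/4441 = pi_B  (ok)
  639/4441*3/5 + 663/4441*1/10 + 1546/4441*2/5 + 950/4441*3/10 + 643/4441*3/10 = 1546/4441 = pi_C  (ok)
  639/4441*1/10 + 663/4441*1/5 + 1546/4441*1/5 + 950/4441*2/5 + 643/4441*1/10 = 950/4441 = pi_D  (ok)
  639/4441*1/10 + 663/4441*2/5 + 1546/4441*1/10 + 950/4441*1/10 + 643/4441*1/10 = 643/4441 = pi_E  (ok)

Answer: 639/4441 663/4441 1546/4441 950/4441 643/4441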